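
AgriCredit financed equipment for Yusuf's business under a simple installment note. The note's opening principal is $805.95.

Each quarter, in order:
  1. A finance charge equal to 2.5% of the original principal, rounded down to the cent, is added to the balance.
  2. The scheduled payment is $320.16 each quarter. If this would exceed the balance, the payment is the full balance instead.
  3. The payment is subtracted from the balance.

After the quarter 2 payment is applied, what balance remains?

# | Opening | Interest | Payment | End bal
1 | $805.95 | $20.14 | $320.16 | $505.93
2 | $505.93 | $20.14 | $320.16 | $205.91

$205.91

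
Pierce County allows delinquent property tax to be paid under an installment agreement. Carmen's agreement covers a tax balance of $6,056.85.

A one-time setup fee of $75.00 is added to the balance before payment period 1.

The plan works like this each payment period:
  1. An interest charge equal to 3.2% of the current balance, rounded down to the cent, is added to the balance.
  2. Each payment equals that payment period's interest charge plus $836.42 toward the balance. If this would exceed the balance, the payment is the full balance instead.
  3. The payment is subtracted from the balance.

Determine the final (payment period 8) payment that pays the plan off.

$285.77

Payment period 1: $6,131.85 +$196.21 interest = $6,328.06; pay $1,032.63 → $5,295.43
Payment period 2: $5,295.43 +$169.45 interest = $5,464.88; pay $1,005.87 → $4,459.01
Payment period 3: $4,459.01 +$142.68 interest = $4,601.69; pay $979.10 → $3,622.59
Payment period 4: $3,622.59 +$115.92 interest = $3,738.51; pay $952.34 → $2,786.17
Payment period 5: $2,786.17 +$89.15 interest = $2,875.32; pay $925.57 → $1,949.75
Payment period 6: $1,949.75 +$62.39 interest = $2,012.14; pay $898.81 → $1,113.33
Payment period 7: $1,113.33 +$35.62 interest = $1,148.95; pay $872.04 → $276.91
Payment period 8: $276.91 +$8.86 interest = $285.77; pay $285.77 → $0.00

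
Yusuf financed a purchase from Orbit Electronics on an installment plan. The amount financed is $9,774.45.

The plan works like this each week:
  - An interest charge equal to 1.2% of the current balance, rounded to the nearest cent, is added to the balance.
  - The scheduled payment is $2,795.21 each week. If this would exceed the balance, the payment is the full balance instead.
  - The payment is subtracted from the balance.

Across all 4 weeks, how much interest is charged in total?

$274.82

Week 1: opening $9,774.45; interest $117.29 → $9,891.74; payment $2,795.21; balance $7,096.53
Week 2: opening $7,096.53; interest $85.16 → $7,181.69; payment $2,795.21; balance $4,386.48
Week 3: opening $4,386.48; interest $52.64 → $4,439.12; payment $2,795.21; balance $1,643.91
Week 4: opening $1,643.91; interest $19.73 → $1,663.64; payment $1,663.64; balance $0.00
Total interest: $117.29 + $85.16 + $52.64 + $19.73 = $274.82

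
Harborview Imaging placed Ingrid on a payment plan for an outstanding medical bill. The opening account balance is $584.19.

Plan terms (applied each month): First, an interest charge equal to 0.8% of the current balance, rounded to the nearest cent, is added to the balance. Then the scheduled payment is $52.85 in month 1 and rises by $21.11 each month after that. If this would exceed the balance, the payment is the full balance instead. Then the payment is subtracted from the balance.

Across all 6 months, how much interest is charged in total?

# | Opening | Interest | Payment | End bal
1 | $584.19 | $4.67 | $52.85 | $536.01
2 | $536.01 | $4.29 | $73.96 | $466.34
3 | $466.34 | $3.73 | $95.07 | $375.00
4 | $375.00 | $3.00 | $116.18 | $261.82
5 | $261.82 | $2.09 | $137.29 | $126.62
6 | $126.62 | $1.01 | $127.63 | $0.00
Total interest: $4.67 + $4.29 + $3.73 + $3.00 + $2.09 + $1.01 = $18.79

$18.79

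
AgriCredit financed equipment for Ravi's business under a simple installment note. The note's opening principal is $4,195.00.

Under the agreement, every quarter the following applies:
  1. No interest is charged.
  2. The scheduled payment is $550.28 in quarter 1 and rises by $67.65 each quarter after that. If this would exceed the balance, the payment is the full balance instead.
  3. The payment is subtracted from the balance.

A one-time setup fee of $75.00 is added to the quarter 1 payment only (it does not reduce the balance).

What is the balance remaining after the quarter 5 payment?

Quarter 1: $4,195.00 − $550.28 (+ $75.00 fee) → $3,644.72
Quarter 2: $3,644.72 − $617.93 → $3,026.79
Quarter 3: $3,026.79 − $685.58 → $2,341.21
Quarter 4: $2,341.21 − $753.23 → $1,587.98
Quarter 5: $1,587.98 − $820.88 → $767.10

$767.10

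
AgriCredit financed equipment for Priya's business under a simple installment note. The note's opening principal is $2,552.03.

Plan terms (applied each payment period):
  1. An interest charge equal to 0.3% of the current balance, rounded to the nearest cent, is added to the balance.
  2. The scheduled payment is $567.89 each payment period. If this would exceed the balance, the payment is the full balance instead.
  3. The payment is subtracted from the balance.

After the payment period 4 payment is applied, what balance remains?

$301.00

# | Opening | Interest | Payment | End bal
1 | $2,552.03 | $7.66 | $567.89 | $1,991.80
2 | $1,991.80 | $5.98 | $567.89 | $1,429.89
3 | $1,429.89 | $4.29 | $567.89 | $866.29
4 | $866.29 | $2.60 | $567.89 | $301.00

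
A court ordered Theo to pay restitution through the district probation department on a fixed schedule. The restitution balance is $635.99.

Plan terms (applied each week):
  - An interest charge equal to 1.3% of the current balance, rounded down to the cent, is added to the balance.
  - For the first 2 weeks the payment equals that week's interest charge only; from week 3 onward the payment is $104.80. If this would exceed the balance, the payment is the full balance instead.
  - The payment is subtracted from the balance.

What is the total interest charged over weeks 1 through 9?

$47.42

# | Opening | Interest | Payment | End bal
1 | $635.99 | $8.26 | $8.26 | $635.99
2 | $635.99 | $8.26 | $8.26 | $635.99
3 | $635.99 | $8.26 | $104.80 | $539.45
4 | $539.45 | $7.01 | $104.80 | $441.66
5 | $441.66 | $5.74 | $104.80 | $342.60
6 | $342.60 | $4.45 | $104.80 | $242.25
7 | $242.25 | $3.14 | $104.80 | $140.59
8 | $140.59 | $1.82 | $104.80 | $37.61
9 | $37.61 | $0.48 | $38.09 | $0.00
Total interest: $8.26 + $8.26 + $8.26 + $7.01 + $5.74 + $4.45 + $3.14 + $1.82 + $0.48 = $47.42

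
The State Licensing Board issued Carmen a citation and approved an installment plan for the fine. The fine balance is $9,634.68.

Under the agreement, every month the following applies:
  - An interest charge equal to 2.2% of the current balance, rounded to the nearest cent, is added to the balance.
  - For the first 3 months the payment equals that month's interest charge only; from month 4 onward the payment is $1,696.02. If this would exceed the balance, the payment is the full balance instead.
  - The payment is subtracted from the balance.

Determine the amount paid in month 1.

Month 1: $9,634.68 +$211.96 interest = $9,846.64; pay $211.96 → $9,634.68

$211.96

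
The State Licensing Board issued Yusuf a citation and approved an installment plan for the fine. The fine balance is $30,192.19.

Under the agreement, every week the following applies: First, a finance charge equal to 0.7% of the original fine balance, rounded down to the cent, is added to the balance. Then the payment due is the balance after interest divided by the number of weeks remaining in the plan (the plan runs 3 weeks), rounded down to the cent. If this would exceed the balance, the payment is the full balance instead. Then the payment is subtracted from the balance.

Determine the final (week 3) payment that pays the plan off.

Week 1: opening $30,192.19; interest $211.34 → $30,403.53; payment $10,134.51; balance $20,269.02
Week 2: opening $20,269.02; interest $211.34 → $20,480.36; payment $10,240.18; balance $10,240.18
Week 3: opening $10,240.18; interest $211.34 → $10,451.52; payment $10,451.52; balance $0.00

$10,451.52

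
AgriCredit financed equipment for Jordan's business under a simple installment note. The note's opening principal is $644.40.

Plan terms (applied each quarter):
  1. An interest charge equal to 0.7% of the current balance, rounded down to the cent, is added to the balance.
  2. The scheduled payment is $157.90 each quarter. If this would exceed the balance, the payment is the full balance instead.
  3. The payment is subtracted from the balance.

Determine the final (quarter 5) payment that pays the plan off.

$24.52

Quarter 1: opening $644.40; interest $4.51 → $648.91; payment $157.90; balance $491.01
Quarter 2: opening $491.01; interest $3.43 → $494.44; payment $157.90; balance $336.54
Quarter 3: opening $336.54; interest $2.35 → $338.89; payment $157.90; balance $180.99
Quarter 4: opening $180.99; interest $1.26 → $182.25; payment $157.90; balance $24.35
Quarter 5: opening $24.35; interest $0.17 → $24.52; payment $24.52; balance $0.00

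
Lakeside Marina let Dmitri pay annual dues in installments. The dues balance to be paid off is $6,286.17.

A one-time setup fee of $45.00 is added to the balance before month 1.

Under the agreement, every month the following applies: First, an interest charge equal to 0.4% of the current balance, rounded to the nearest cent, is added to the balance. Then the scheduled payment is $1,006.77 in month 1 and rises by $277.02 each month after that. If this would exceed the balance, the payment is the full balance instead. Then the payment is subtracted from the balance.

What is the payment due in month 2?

Month 1: opening $6,331.17; interest $25.32 → $6,356.49; payment $1,006.77; balance $5,349.72
Month 2: opening $5,349.72; interest $21.40 → $5,371.12; payment $1,283.79; balance $4,087.33

$1,283.79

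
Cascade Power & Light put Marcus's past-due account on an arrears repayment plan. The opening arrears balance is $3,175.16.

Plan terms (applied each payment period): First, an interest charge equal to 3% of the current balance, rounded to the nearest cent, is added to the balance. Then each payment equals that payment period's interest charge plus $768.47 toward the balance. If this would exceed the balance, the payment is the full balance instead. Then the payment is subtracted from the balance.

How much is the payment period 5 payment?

Payment period 1: $3,175.16 +$95.25 interest = $3,270.41; pay $863.72 → $2,406.69
Payment period 2: $2,406.69 +$72.20 interest = $2,478.89; pay $840.67 → $1,638.22
Payment period 3: $1,638.22 +$49.15 interest = $1,687.37; pay $817.62 → $869.75
Payment period 4: $869.75 +$26.09 interest = $895.84; pay $794.56 → $101.28
Payment period 5: $101.28 +$3.04 interest = $104.32; pay $104.32 → $0.00

$104.32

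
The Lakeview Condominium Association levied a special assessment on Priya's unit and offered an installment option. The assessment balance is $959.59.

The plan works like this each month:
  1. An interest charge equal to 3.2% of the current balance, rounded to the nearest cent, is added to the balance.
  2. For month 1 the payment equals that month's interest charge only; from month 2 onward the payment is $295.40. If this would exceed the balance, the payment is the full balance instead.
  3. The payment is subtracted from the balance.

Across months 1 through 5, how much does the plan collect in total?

$1,061.22

# | Opening | Interest | Payment | End bal
1 | $959.59 | $30.71 | $30.71 | $959.59
2 | $959.59 | $30.71 | $295.40 | $694.90
3 | $694.90 | $22.24 | $295.40 | $421.74
4 | $421.74 | $13.50 | $295.40 | $139.84
5 | $139.84 | $4.47 | $144.31 | $0.00
Total paid: $1,061.22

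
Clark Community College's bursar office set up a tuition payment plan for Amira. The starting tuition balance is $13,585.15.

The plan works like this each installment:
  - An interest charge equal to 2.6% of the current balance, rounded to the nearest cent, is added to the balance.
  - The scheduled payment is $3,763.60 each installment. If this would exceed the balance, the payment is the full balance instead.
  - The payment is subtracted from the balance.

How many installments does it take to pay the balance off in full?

Installment 1: opening $13,585.15; interest $353.21 → $13,938.36; payment $3,763.60; balance $10,174.76
Installment 2: opening $10,174.76; interest $264.54 → $10,439.30; payment $3,763.60; balance $6,675.70
Installment 3: opening $6,675.70; interest $173.57 → $6,849.27; payment $3,763.60; balance $3,085.67
Installment 4: opening $3,085.67; interest $80.23 → $3,165.90; payment $3,165.90; balance $0.00
Balance reaches $0.00 in installment 4.

4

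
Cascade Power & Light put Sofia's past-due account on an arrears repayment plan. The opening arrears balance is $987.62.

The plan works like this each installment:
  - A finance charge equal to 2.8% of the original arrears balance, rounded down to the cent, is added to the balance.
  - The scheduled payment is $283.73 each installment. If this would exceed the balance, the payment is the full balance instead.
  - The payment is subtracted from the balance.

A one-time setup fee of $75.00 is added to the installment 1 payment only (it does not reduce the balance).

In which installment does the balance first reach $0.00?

# | Opening | Interest | Payment | Fee | End bal
1 | $987.62 | $27.65 | $283.73 | $75.00 | $731.54
2 | $731.54 | $27.65 | $283.73 | — | $475.46
3 | $475.46 | $27.65 | $283.73 | — | $219.38
4 | $219.38 | $27.65 | $247.03 | — | $0.00
Balance reaches $0.00 in installment 4.

4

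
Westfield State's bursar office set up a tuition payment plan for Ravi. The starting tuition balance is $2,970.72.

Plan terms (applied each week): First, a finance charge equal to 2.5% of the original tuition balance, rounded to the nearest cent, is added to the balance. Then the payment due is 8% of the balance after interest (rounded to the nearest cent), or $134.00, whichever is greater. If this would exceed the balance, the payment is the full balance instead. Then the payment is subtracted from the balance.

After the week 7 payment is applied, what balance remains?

$2,034.86

# | Opening | Interest | Payment | End bal
1 | $2,970.72 | $74.27 | $243.60 | $2,801.39
2 | $2,801.39 | $74.27 | $230.05 | $2,645.61
3 | $2,645.61 | $74.27 | $217.59 | $2,502.29
4 | $2,502.29 | $74.27 | $206.12 | $2,370.44
5 | $2,370.44 | $74.27 | $195.58 | $2,249.13
6 | $2,249.13 | $74.27 | $185.87 | $2,137.53
7 | $2,137.53 | $74.27 | $176.94 | $2,034.86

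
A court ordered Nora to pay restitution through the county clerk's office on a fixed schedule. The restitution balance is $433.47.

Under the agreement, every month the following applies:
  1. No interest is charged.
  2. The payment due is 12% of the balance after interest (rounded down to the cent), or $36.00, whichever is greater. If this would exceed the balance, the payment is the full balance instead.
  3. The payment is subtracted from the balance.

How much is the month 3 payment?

# | Opening | Payment | End bal
1 | $433.47 | $52.01 | $381.46
2 | $381.46 | $45.77 | $335.69
3 | $335.69 | $40.28 | $295.41

$40.28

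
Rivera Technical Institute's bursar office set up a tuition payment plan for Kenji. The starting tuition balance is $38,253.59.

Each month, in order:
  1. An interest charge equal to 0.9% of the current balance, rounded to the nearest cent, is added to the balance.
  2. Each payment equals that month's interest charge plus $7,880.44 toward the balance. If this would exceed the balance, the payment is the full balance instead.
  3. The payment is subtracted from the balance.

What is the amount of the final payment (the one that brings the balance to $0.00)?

$6,792.42

Month 1: $38,253.59 +$344.28 interest = $38,597.87; pay $8,224.72 → $30,373.15
Month 2: $30,373.15 +$273.36 interest = $30,646.51; pay $8,153.80 → $22,492.71
Month 3: $22,492.71 +$202.43 interest = $22,695.14; pay $8,082.87 → $14,612.27
Month 4: $14,612.27 +$131.51 interest = $14,743.78; pay $8,011.95 → $6,731.83
Month 5: $6,731.83 +$60.59 interest = $6,792.42; pay $6,792.42 → $0.00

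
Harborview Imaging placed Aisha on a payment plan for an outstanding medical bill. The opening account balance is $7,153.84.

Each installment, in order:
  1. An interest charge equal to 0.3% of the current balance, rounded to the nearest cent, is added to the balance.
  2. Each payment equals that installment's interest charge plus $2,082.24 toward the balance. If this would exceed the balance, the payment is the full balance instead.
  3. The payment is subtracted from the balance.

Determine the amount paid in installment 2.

# | Opening | Interest | Payment | End bal
1 | $7,153.84 | $21.46 | $2,103.70 | $5,071.60
2 | $5,071.60 | $15.21 | $2,097.45 | $2,989.36

$2,097.45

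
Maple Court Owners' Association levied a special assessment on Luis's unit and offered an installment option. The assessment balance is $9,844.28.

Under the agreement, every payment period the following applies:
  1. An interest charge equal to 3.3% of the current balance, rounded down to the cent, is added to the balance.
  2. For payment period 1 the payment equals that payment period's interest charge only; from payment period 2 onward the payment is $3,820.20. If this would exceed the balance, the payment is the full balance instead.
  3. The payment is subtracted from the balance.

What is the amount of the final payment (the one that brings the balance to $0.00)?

$2,828.61

# | Opening | Interest | Payment | End bal
1 | $9,844.28 | $324.86 | $324.86 | $9,844.28
2 | $9,844.28 | $324.86 | $3,820.20 | $6,348.94
3 | $6,348.94 | $209.51 | $3,820.20 | $2,738.25
4 | $2,738.25 | $90.36 | $2,828.61 | $0.00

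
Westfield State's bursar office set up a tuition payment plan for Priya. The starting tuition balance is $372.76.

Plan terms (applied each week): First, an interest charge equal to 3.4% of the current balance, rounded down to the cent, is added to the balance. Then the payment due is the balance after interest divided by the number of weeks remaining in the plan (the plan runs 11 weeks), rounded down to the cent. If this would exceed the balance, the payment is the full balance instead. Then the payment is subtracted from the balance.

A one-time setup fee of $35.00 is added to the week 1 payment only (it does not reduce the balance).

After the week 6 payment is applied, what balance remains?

$207.07

Week 1: opening $372.76; interest $12.67 → $385.43; payment $35.03 (+ $35.00 fee); balance $350.40
Week 2: opening $350.40; interest $11.91 → $362.31; payment $36.23; balance $326.08
Week 3: opening $326.08; interest $11.08 → $337.16; payment $37.46; balance $299.70
Week 4: opening $299.70; interest $10.18 → $309.88; payment $38.73; balance $271.15
Week 5: opening $271.15; interest $9.21 → $280.36; payment $40.05; balance $240.31
Week 6: opening $240.31; interest $8.17 → $248.48; payment $41.41; balance $207.07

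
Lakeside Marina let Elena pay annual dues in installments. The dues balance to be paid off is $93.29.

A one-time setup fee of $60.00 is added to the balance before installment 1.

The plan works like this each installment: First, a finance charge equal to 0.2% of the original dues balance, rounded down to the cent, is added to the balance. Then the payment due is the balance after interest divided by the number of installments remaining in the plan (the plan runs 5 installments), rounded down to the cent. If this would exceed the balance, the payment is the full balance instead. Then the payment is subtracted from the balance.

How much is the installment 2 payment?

$30.74

Installment 1: $153.29 +$0.18 interest = $153.47; pay $30.69 → $122.78
Installment 2: $122.78 +$0.18 interest = $122.96; pay $30.74 → $92.22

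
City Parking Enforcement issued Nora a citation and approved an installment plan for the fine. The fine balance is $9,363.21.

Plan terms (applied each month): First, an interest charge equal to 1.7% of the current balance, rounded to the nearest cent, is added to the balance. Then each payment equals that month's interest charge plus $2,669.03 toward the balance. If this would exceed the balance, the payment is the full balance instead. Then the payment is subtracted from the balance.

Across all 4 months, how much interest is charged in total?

Month 1: $9,363.21 +$159.17 interest = $9,522.38; pay $2,828.20 → $6,694.18
Month 2: $6,694.18 +$113.80 interest = $6,807.98; pay $2,782.83 → $4,025.15
Month 3: $4,025.15 +$68.43 interest = $4,093.58; pay $2,737.46 → $1,356.12
Month 4: $1,356.12 +$23.05 interest = $1,379.17; pay $1,379.17 → $0.00
Total interest: $159.17 + $113.80 + $68.43 + $23.05 = $364.45

$364.45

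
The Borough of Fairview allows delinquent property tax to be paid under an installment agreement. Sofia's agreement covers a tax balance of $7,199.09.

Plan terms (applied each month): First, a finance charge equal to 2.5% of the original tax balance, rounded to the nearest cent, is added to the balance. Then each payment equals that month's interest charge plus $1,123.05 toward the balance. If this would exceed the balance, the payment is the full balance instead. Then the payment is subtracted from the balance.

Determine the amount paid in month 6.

Month 1: opening $7,199.09; interest $179.98 → $7,379.07; payment $1,303.03; balance $6,076.04
Month 2: opening $6,076.04; interest $179.98 → $6,256.02; payment $1,303.03; balance $4,952.99
Month 3: opening $4,952.99; interest $179.98 → $5,132.97; payment $1,303.03; balance $3,829.94
Month 4: opening $3,829.94; interest $179.98 → $4,009.92; payment $1,303.03; balance $2,706.89
Month 5: opening $2,706.89; interest $179.98 → $2,886.87; payment $1,303.03; balance $1,583.84
Month 6: opening $1,583.84; interest $179.98 → $1,763.82; payment $1,303.03; balance $460.79

$1,303.03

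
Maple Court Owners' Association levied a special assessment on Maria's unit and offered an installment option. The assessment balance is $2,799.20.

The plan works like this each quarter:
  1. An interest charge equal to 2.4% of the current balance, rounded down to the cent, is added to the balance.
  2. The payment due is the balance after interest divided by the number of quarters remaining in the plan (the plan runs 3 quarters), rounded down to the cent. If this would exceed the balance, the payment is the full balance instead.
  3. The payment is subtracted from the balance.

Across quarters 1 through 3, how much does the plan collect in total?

Quarter 1: opening $2,799.20; interest $67.18 → $2,866.38; payment $955.46; balance $1,910.92
Quarter 2: opening $1,910.92; interest $45.86 → $1,956.78; payment $978.39; balance $978.39
Quarter 3: opening $978.39; interest $23.48 → $1,001.87; payment $1,001.87; balance $0.00
Total paid: $2,935.72

$2,935.72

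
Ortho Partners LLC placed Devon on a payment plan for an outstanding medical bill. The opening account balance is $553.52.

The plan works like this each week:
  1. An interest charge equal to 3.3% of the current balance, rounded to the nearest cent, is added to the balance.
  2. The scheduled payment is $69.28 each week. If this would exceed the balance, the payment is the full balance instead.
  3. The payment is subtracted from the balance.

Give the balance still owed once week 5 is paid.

$281.05

Week 1: $553.52 +$18.27 interest = $571.79; pay $69.28 → $502.51
Week 2: $502.51 +$16.58 interest = $519.09; pay $69.28 → $449.81
Week 3: $449.81 +$14.84 interest = $464.65; pay $69.28 → $395.37
Week 4: $395.37 +$13.05 interest = $408.42; pay $69.28 → $339.14
Week 5: $339.14 +$11.19 interest = $350.33; pay $69.28 → $281.05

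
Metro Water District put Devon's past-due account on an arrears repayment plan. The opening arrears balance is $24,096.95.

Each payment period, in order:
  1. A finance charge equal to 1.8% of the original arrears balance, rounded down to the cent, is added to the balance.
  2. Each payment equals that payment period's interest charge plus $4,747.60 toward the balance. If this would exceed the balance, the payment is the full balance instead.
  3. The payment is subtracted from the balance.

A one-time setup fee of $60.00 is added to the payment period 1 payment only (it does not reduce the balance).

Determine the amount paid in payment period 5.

$5,181.34

Payment period 1: opening $24,096.95; interest $433.74 → $24,530.69; payment $5,181.34 (+ $60.00 fee); balance $19,349.35
Payment period 2: opening $19,349.35; interest $433.74 → $19,783.09; payment $5,181.34; balance $14,601.75
Payment period 3: opening $14,601.75; interest $433.74 → $15,035.49; payment $5,181.34; balance $9,854.15
Payment period 4: opening $9,854.15; interest $433.74 → $10,287.89; payment $5,181.34; balance $5,106.55
Payment period 5: opening $5,106.55; interest $433.74 → $5,540.29; payment $5,181.34; balance $358.95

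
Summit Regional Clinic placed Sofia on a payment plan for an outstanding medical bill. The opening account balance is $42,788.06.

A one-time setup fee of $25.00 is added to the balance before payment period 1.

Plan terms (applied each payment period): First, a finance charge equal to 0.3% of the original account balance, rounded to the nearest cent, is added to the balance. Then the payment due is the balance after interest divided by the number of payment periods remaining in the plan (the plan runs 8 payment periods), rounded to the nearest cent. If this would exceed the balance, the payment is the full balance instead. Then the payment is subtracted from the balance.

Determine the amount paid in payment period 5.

$5,465.17

# | Opening | Interest | Payment | End bal
1 | $42,813.06 | $128.36 | $5,367.68 | $37,573.74
2 | $37,573.74 | $128.36 | $5,386.01 | $32,316.09
3 | $32,316.09 | $128.36 | $5,407.41 | $27,037.04
4 | $27,037.04 | $128.36 | $5,433.08 | $21,732.32
5 | $21,732.32 | $128.36 | $5,465.17 | $16,395.51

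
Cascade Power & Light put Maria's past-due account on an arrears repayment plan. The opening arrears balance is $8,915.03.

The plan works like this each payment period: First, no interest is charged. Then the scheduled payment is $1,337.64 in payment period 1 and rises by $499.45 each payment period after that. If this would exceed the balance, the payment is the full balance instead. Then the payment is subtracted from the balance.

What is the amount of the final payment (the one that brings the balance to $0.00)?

$567.77

Payment period 1: opening $8,915.03; payment $1,337.64; balance $7,577.39
Payment period 2: opening $7,577.39; payment $1,837.09; balance $5,740.30
Payment period 3: opening $5,740.30; payment $2,336.54; balance $3,403.76
Payment period 4: opening $3,403.76; payment $2,835.99; balance $567.77
Payment period 5: opening $567.77; payment $567.77; balance $0.00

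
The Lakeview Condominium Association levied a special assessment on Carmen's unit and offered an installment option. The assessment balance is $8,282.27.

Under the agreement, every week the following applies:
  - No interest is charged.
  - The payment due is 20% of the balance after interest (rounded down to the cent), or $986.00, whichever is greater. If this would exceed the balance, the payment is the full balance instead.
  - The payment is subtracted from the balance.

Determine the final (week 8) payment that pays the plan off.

$296.53

Week 1: opening $8,282.27; payment $1,656.45; balance $6,625.82
Week 2: opening $6,625.82; payment $1,325.16; balance $5,300.66
Week 3: opening $5,300.66; payment $1,060.13; balance $4,240.53
Week 4: opening $4,240.53; payment $986.00; balance $3,254.53
Week 5: opening $3,254.53; payment $986.00; balance $2,268.53
Week 6: opening $2,268.53; payment $986.00; balance $1,282.53
Week 7: opening $1,282.53; payment $986.00; balance $296.53
Week 8: opening $296.53; payment $296.53; balance $0.00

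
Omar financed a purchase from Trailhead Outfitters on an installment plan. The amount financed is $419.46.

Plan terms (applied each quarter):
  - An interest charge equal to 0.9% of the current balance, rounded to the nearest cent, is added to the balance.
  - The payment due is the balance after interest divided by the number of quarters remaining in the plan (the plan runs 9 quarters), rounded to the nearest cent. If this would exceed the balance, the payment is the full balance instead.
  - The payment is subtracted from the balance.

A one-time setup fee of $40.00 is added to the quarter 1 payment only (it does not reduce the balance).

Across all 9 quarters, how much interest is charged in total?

$19.34

# | Opening | Interest | Payment | Fee | End bal
1 | $419.46 | $3.78 | $47.03 | $40.00 | $376.21
2 | $376.21 | $3.39 | $47.45 | — | $332.15
3 | $332.15 | $2.99 | $47.88 | — | $287.26
4 | $287.26 | $2.59 | $48.31 | — | $241.54
5 | $241.54 | $2.17 | $48.74 | — | $194.97
6 | $194.97 | $1.75 | $49.18 | — | $147.54
7 | $147.54 | $1.33 | $49.62 | — | $99.25
8 | $99.25 | $0.89 | $50.07 | — | $50.07
9 | $50.07 | $0.45 | $50.52 | — | $0.00
Total interest: $3.78 + $3.39 + $2.99 + $2.59 + $2.17 + $1.75 + $1.33 + $0.89 + $0.45 = $19.34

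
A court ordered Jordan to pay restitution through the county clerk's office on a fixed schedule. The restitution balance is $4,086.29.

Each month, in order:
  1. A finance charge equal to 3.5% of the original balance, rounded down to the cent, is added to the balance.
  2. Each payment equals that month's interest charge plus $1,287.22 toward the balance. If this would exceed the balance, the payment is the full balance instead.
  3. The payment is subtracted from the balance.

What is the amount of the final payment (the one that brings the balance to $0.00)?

$367.65

# | Opening | Interest | Payment | End bal
1 | $4,086.29 | $143.02 | $1,430.24 | $2,799.07
2 | $2,799.07 | $143.02 | $1,430.24 | $1,511.85
3 | $1,511.85 | $143.02 | $1,430.24 | $224.63
4 | $224.63 | $143.02 | $367.65 | $0.00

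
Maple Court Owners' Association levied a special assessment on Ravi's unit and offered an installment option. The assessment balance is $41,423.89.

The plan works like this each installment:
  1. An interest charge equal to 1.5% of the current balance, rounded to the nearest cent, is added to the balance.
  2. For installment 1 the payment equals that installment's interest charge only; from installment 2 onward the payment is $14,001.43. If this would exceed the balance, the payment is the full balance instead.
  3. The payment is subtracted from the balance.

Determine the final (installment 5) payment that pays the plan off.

Installment 1: opening $41,423.89; interest $621.36 → $42,045.25; payment $621.36; balance $41,423.89
Installment 2: opening $41,423.89; interest $621.36 → $42,045.25; payment $14,001.43; balance $28,043.82
Installment 3: opening $28,043.82; interest $420.66 → $28,464.48; payment $14,001.43; balance $14,463.05
Installment 4: opening $14,463.05; interest $216.95 → $14,680.00; payment $14,001.43; balance $678.57
Installment 5: opening $678.57; interest $10.18 → $688.75; payment $688.75; balance $0.00

$688.75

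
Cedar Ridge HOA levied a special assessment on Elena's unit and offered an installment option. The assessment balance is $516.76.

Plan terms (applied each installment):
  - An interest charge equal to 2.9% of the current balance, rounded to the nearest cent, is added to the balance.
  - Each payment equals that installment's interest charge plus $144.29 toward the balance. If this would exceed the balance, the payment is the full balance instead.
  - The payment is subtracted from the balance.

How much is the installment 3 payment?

$150.91

# | Opening | Interest | Payment | End bal
1 | $516.76 | $14.99 | $159.28 | $372.47
2 | $372.47 | $10.80 | $155.09 | $228.18
3 | $228.18 | $6.62 | $150.91 | $83.89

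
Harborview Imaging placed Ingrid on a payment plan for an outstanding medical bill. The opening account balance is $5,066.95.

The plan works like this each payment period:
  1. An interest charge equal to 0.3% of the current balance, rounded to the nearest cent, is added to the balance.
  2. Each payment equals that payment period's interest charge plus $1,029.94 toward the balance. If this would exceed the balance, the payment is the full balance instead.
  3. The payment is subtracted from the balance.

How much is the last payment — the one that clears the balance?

Payment period 1: $5,066.95 +$15.20 interest = $5,082.15; pay $1,045.14 → $4,037.01
Payment period 2: $4,037.01 +$12.11 interest = $4,049.12; pay $1,042.05 → $3,007.07
Payment period 3: $3,007.07 +$9.02 interest = $3,016.09; pay $1,038.96 → $1,977.13
Payment period 4: $1,977.13 +$5.93 interest = $1,983.06; pay $1,035.87 → $947.19
Payment period 5: $947.19 +$2.84 interest = $950.03; pay $950.03 → $0.00

$950.03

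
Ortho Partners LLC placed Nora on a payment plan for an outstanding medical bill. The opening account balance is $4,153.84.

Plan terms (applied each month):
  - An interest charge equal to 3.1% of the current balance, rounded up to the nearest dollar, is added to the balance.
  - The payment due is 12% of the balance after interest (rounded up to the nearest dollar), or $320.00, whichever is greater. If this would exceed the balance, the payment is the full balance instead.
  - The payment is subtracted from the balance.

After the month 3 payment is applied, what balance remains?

$3,101.84

# | Opening | Interest | Payment | End bal
1 | $4,153.84 | $129.00 | $514.00 | $3,768.84
2 | $3,768.84 | $117.00 | $467.00 | $3,418.84
3 | $3,418.84 | $106.00 | $423.00 | $3,101.84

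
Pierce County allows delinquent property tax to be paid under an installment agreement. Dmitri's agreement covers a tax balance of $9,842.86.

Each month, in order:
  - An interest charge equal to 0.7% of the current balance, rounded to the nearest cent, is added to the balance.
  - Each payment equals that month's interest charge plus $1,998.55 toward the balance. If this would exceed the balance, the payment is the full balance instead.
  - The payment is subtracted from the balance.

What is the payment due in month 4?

Month 1: opening $9,842.86; interest $68.90 → $9,911.76; payment $2,067.45; balance $7,844.31
Month 2: opening $7,844.31; interest $54.91 → $7,899.22; payment $2,053.46; balance $5,845.76
Month 3: opening $5,845.76; interest $40.92 → $5,886.68; payment $2,039.47; balance $3,847.21
Month 4: opening $3,847.21; interest $26.93 → $3,874.14; payment $2,025.48; balance $1,848.66

$2,025.48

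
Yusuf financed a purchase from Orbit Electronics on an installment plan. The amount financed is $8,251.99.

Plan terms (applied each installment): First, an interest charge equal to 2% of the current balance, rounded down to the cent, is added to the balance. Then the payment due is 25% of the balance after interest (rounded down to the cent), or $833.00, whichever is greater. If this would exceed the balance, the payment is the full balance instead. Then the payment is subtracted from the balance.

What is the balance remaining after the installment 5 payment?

Installment 1: opening $8,251.99; interest $165.03 → $8,417.02; payment $2,104.25; balance $6,312.77
Installment 2: opening $6,312.77; interest $126.25 → $6,439.02; payment $1,609.75; balance $4,829.27
Installment 3: opening $4,829.27; interest $96.58 → $4,925.85; payment $1,231.46; balance $3,694.39
Installment 4: opening $3,694.39; interest $73.88 → $3,768.27; payment $942.06; balance $2,826.21
Installment 5: opening $2,826.21; interest $56.52 → $2,882.73; payment $833.00; balance $2,049.73

$2,049.73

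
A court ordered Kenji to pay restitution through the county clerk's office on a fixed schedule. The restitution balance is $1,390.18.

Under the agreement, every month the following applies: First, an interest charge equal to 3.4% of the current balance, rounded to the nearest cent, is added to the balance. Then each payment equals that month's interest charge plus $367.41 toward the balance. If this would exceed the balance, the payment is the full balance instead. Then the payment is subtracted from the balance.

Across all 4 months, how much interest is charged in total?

Month 1: opening $1,390.18; interest $47.27 → $1,437.45; payment $414.68; balance $1,022.77
Month 2: opening $1,022.77; interest $34.77 → $1,057.54; payment $402.18; balance $655.36
Month 3: opening $655.36; interest $22.28 → $677.64; payment $389.69; balance $287.95
Month 4: opening $287.95; interest $9.79 → $297.74; payment $297.74; balance $0.00
Total interest: $47.27 + $34.77 + $22.28 + $9.79 = $114.11

$114.11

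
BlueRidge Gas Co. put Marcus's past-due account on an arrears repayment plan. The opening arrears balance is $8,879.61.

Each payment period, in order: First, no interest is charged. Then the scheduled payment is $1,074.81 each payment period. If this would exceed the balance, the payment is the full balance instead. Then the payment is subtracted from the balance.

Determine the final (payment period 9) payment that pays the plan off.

$281.13

Payment period 1: $8,879.61 − $1,074.81 → $7,804.80
Payment period 2: $7,804.80 − $1,074.81 → $6,729.99
Payment period 3: $6,729.99 − $1,074.81 → $5,655.18
Payment period 4: $5,655.18 − $1,074.81 → $4,580.37
Payment period 5: $4,580.37 − $1,074.81 → $3,505.56
Payment period 6: $3,505.56 − $1,074.81 → $2,430.75
Payment period 7: $2,430.75 − $1,074.81 → $1,355.94
Payment period 8: $1,355.94 − $1,074.81 → $281.13
Payment period 9: $281.13 − $281.13 → $0.00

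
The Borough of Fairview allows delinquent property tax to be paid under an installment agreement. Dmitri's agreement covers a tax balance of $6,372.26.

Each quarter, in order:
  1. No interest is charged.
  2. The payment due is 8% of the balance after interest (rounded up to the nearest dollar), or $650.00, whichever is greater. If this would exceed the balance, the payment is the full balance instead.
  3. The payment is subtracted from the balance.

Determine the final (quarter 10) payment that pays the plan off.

$522.26

# | Opening | Payment | End bal
1 | $6,372.26 | $650.00 | $5,722.26
2 | $5,722.26 | $650.00 | $5,072.26
3 | $5,072.26 | $650.00 | $4,422.26
4 | $4,422.26 | $650.00 | $3,772.26
5 | $3,772.26 | $650.00 | $3,122.26
6 | $3,122.26 | $650.00 | $2,472.26
7 | $2,472.26 | $650.00 | $1,822.26
8 | $1,822.26 | $650.00 | $1,172.26
9 | $1,172.26 | $650.00 | $522.26
10 | $522.26 | $522.26 | $0.00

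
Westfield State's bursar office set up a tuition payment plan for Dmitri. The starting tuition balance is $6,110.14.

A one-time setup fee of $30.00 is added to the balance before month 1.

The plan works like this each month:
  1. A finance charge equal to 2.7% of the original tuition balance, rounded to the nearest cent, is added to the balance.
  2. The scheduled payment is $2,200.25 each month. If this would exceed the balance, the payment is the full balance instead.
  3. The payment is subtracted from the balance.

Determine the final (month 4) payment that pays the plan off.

$199.27

Month 1: $6,140.14 +$164.97 interest = $6,305.11; pay $2,200.25 → $4,104.86
Month 2: $4,104.86 +$164.97 interest = $4,269.83; pay $2,200.25 → $2,069.58
Month 3: $2,069.58 +$164.97 interest = $2,234.55; pay $2,200.25 → $34.30
Month 4: $34.30 +$164.97 interest = $199.27; pay $199.27 → $0.00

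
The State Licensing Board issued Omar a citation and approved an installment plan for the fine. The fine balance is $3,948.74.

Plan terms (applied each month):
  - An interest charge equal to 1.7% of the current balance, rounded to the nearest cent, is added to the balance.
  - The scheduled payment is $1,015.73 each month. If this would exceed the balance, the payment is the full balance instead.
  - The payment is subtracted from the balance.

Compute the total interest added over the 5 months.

Month 1: opening $3,948.74; interest $67.13 → $4,015.87; payment $1,015.73; balance $3,000.14
Month 2: opening $3,000.14; interest $51.00 → $3,051.14; payment $1,015.73; balance $2,035.41
Month 3: opening $2,035.41; interest $34.60 → $2,070.01; payment $1,015.73; balance $1,054.28
Month 4: opening $1,054.28; interest $17.92 → $1,072.20; payment $1,015.73; balance $56.47
Month 5: opening $56.47; interest $0.96 → $57.43; payment $57.43; balance $0.00
Total interest: $67.13 + $51.00 + $34.60 + $17.92 + $0.96 = $171.61

$171.61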